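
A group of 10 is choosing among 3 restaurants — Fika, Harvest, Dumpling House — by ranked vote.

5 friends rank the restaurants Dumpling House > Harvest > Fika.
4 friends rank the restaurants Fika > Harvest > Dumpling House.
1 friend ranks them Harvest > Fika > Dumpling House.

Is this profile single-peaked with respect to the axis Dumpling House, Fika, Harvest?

no

Axis positions: Dumpling House=1, Fika=2, Harvest=3.
Faction 1: ranking walks positions 1-3-2; Harvest is ranked above Fika even though Fika lies between Harvest and the peak Dumpling House on the axis — preferences dip and rise again. Not single-peaked.
Faction 2 (peak Fika at position 2): ranking walks positions 2-3-1, expanding outward from the peak — single-peaked.
Faction 3 (peak Harvest at position 3): ranking walks positions 3-2-1, expanding outward from the peak — single-peaked.
Faction 1 violates single-peakedness, so the profile is not single-peaked on this axis.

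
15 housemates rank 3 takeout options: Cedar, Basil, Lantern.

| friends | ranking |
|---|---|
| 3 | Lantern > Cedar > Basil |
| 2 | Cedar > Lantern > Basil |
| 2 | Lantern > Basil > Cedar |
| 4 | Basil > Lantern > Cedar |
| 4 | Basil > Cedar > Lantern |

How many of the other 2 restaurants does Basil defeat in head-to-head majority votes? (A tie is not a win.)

Basil against each rival (15 friends):
Basil–Cedar: Basil 10–5.
Basil vs Lantern: 4+4 = 8 for Basil, 7 for Lantern — Basil by 8–7.
Basil beats Cedar, Lantern — 2 pairwise wins.

2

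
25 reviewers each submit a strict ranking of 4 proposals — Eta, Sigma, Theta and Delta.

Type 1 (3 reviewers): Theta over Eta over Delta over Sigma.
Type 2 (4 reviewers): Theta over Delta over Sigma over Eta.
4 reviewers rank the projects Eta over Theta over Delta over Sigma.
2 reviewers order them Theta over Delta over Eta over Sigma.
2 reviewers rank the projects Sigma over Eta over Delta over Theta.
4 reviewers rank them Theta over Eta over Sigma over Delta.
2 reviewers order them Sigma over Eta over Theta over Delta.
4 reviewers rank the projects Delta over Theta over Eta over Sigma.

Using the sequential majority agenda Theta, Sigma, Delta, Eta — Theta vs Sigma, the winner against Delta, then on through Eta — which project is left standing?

Round 1: Theta vs Sigma — 21–4, Theta advances.
Round 2: Theta vs Delta — 19–6, Theta advances.
Round 3: Theta vs Eta — 17–8, Theta advances.
The agenda winner is Theta.

Theta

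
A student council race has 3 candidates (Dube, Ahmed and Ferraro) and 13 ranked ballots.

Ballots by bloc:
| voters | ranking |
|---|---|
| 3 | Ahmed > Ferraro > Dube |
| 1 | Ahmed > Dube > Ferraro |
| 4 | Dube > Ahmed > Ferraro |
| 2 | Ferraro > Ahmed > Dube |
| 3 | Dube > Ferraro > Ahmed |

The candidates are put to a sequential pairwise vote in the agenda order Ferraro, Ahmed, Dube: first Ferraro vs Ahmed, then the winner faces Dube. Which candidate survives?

Round 1: Ferraro vs Ahmed — 5–8, Ahmed advances.
Round 2: Ahmed vs Dube — 6–7, Dube advances.
Dube survives the agenda.

Dube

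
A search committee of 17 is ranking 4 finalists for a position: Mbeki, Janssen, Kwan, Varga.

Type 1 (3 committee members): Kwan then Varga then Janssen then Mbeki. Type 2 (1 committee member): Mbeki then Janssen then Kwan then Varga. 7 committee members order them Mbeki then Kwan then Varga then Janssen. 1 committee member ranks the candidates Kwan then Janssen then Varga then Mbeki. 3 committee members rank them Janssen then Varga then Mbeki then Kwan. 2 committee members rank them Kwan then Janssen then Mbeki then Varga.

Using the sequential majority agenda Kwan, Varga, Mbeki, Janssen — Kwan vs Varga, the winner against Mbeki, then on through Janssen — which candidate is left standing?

Round 1: Kwan vs Varga — 14–3, Kwan advances.
Round 2: Kwan vs Mbeki — 6–11, Mbeki advances.
Round 3: Mbeki vs Janssen — 8–9, Janssen advances.
Janssen survives the agenda.

Janssen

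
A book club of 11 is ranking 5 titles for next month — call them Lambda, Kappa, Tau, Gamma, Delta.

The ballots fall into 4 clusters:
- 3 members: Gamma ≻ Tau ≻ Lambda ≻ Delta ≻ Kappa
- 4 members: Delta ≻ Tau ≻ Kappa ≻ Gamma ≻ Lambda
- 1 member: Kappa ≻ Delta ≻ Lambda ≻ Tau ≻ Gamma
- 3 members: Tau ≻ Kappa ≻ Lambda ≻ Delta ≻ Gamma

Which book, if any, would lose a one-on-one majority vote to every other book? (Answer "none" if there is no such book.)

none

Pairwise majorities:
Lambda vs Kappa: Kappa wins 8–3.
Lambda vs Tau: Lambda preferred on 1 ballot; Tau wins 10–1.
Lambda vs Gamma: Lambda is ranked higher on 1+3 = 4 ballots, Gamma on 7. Gamma wins 7–4.
Lambda vs Delta: Lambda, 6–5.
Kappa vs Tau: Tau, 10–1.
Kappa vs Gamma: Kappa preferred on 4+1+3 = 8 ballots; Kappa wins 8–3.
Kappa vs Delta: Kappa is ranked higher on 1+3 = 4 ballots, Delta on 7. Delta wins 7–4.
Tau vs Gamma: 4+1+3 = 8 for Tau, 3 for Gamma — Tau by 8–3.
Tau vs Delta: 3+3 = 6 for Tau, 5 for Delta — Tau by 6–5.
Gamma vs Delta: Delta wins 8–3.
No book is winless: Lambda beats Delta; Kappa beats Lambda; Tau beats Lambda; Gamma beats Lambda; Delta beats Kappa. There is no Condorcet loser.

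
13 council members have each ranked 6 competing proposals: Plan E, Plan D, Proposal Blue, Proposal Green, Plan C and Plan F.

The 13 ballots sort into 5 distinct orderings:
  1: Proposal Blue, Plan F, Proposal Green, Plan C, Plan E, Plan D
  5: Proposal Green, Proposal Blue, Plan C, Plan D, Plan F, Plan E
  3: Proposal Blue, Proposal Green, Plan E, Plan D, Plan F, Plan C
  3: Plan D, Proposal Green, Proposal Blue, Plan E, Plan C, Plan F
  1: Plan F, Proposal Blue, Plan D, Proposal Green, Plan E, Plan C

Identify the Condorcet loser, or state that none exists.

none

Pairwise majorities:
Plan E vs Plan D: Plan E preferred on 1+3 = 4 ballots; Plan D wins 9–4.
Plan E–Proposal Blue: Proposal Blue 13–0.
Plan E–Proposal Green: Proposal Green 13–0.
Plan E vs Plan C: Plan E wins 7–6.
Plan E vs Plan F: Plan E is ranked higher on 3+3 = 6 ballots, Plan F on 7. Plan F wins 7–6.
Plan D vs Proposal Blue: Proposal Blue, 10–3.
Plan D vs Proposal Green: Proposal Green, 9–4.
Plan D vs Plan C: Plan D preferred on 3+3+1 = 7 ballots; Plan D wins 7–6.
Plan D vs Plan F: Plan D is ranked higher on 5+3+3 = 11 ballots, Plan F on 2. Plan D wins 11–2.
Proposal Blue vs Proposal Green: Proposal Blue preferred on 1+3+1 = 5 ballots; Proposal Green wins 8–5.
Proposal Blue vs Plan C: Proposal Blue preferred on 1+5+3+3+1 = 13 ballots; Proposal Blue wins 13–0.
Proposal Blue vs Plan F: 12 to 1, Proposal Blue.
Proposal Green–Plan C: Proposal Green 13–0.
Proposal Green vs Plan F: 11 to 2, Proposal Green.
Plan C vs Plan F: 5+3 = 8 for Plan C, 5 for Plan F — Plan C by 8–5.
Every option wins at least one matchup (Plan E beats Plan C; Plan D beats Plan E; Proposal Blue beats Plan E; Proposal Green beats Plan E; Plan C beats Plan F; Plan F beats Plan E), so there is no Condorcet loser.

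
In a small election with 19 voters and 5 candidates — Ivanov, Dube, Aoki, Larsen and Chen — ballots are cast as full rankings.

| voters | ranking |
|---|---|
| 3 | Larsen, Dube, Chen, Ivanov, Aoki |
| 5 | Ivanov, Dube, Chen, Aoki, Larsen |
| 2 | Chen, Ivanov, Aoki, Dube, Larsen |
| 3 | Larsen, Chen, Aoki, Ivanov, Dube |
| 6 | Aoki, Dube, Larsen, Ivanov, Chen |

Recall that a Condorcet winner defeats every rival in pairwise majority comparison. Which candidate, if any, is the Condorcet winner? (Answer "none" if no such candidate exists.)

none

Pairwise majorities:
Ivanov vs Dube: Ivanov is ranked higher on 5+2+3 = 10 ballots, Dube on 9. Ivanov wins 10–9.
Ivanov vs Aoki: Ivanov, 10–9.
Ivanov vs Larsen: Larsen wins 12–7.
Ivanov vs Chen: Ivanov wins 11–8.
Dube–Aoki: Aoki 11–8.
Dube vs Larsen: Dube, 13–6.
Dube vs Chen: Dube wins 14–5.
Aoki vs Larsen: 13 to 6, Aoki.
Aoki vs Chen: Aoki is ranked higher on 6 ballots, Chen on 13. Chen wins 13–6.
Larsen vs Chen: 3+3+6 = 12 for Larsen, 7 for Chen — Larsen by 12–7.
Every candidate loses at least once (Ivanov loses to Larsen; Dube loses to Ivanov; Aoki loses to Ivanov; Larsen loses to Dube; Chen loses to Ivanov). The majority relation contains the cycle Ivanov → Dube → Larsen → Ivanov, so there is no Condorcet winner.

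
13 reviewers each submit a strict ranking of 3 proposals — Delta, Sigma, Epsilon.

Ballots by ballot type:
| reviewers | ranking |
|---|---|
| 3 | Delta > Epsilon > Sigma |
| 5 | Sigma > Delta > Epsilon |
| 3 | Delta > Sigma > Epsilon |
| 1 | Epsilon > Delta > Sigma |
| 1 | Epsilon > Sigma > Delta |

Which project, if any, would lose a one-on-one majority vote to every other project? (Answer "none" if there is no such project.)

Pairwise majorities:
Delta vs Sigma: Delta wins 7–6.
Delta vs Epsilon: Delta preferred on 3+5+3 = 11 ballots; Delta wins 11–2.
Sigma vs Epsilon: 8 to 5, Sigma.
Epsilon loses to every other project — it is the Condorcet loser.

Epsilon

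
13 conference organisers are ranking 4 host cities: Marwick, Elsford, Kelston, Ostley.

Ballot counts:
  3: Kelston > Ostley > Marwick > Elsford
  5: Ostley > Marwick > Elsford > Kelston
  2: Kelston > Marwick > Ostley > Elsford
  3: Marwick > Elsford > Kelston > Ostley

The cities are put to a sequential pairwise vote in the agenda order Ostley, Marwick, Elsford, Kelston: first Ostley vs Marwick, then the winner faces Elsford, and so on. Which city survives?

Round 1: Ostley vs Marwick — 8–5, Ostley advances.
Round 2: Ostley vs Elsford — 10–3, Ostley advances.
Round 3: Ostley vs Kelston — 5–8, Kelston advances.
The agenda winner is Kelston.

Kelston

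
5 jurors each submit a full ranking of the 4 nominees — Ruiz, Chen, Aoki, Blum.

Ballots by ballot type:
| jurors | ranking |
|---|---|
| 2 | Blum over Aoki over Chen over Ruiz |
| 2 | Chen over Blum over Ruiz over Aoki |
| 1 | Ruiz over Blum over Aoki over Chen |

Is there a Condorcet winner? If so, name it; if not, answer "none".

Blum

Head-to-head results (5 jurors):
Ruiz vs Chen: Chen, 4–1.
Ruiz vs Aoki: Ruiz wins 3–2.
Ruiz vs Blum: Blum, 4–1.
Chen vs Aoki: Aoki wins 3–2.
Chen vs Blum: Blum, 3–2.
Aoki vs Blum: Blum wins 5–0.
Blum defeats every rival head-to-head and is the Condorcet winner.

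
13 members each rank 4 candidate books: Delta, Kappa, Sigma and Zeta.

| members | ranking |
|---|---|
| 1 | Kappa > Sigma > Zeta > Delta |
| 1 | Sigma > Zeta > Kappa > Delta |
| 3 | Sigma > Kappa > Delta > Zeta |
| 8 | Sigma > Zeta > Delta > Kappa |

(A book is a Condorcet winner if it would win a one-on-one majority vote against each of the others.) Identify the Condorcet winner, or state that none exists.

Head-to-head results (13 members):
Delta vs Kappa: Delta, 8–5.
Delta vs Sigma: Sigma, 13–0.
Delta vs Zeta: Zeta wins 10–3.
Kappa vs Sigma: Sigma, 12–1.
Kappa–Zeta: Zeta 9–4.
Sigma–Zeta: Sigma 13–0.
Sigma wins every pairwise contest, so Sigma is the Condorcet winner.

Sigma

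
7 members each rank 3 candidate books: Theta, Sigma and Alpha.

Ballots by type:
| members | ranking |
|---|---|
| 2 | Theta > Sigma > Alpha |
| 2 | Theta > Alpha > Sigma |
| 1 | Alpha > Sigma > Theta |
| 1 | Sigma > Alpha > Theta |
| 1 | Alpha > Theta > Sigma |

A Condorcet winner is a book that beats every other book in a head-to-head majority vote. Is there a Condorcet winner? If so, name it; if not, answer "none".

Theta

Check each pair by majority over 7 ballots:
Theta vs Sigma: Theta is ranked higher on 2+2+1 = 5 ballots, Sigma on 2. Theta wins 5–2.
Theta vs Alpha: 2+2 = 4 for Theta, 3 for Alpha — Theta by 4–3.
Sigma vs Alpha: 3 to 4, Alpha.
Theta beats each of Sigma, Alpha — Theta is the Condorcet winner.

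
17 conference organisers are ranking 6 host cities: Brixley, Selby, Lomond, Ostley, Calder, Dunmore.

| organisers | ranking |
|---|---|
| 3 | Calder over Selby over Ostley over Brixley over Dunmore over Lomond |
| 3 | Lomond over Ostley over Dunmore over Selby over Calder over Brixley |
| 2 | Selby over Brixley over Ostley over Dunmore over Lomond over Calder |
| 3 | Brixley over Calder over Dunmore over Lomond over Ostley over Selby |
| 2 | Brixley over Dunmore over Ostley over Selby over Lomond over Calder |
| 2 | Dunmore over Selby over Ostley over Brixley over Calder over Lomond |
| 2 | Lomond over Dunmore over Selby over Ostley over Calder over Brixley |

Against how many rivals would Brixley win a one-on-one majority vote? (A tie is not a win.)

3

Brixley against each rival (17 organisers):
Brixley–Selby: Selby 12–5.
Brixley–Lomond: Brixley 12–5.
Brixley–Ostley: Ostley 10–7.
Brixley vs Calder: Brixley, 9–8.
Brixley vs Dunmore: Brixley preferred on 3+2+3+2 = 10 ballots; Brixley wins 10–7.
Brixley beats Lomond, Calder, Dunmore; loses to Selby, Ostley — 3 pairwise wins.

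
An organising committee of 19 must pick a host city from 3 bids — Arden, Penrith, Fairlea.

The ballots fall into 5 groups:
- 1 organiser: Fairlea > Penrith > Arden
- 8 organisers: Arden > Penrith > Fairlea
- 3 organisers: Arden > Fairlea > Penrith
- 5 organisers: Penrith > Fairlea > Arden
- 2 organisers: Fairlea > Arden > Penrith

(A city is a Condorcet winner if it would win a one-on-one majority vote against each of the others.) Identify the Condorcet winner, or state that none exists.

Arden

Pairwise majorities:
Arden vs Penrith: 8+3+2 = 13 for Arden, 6 for Penrith — Arden by 13–6.
Arden vs Fairlea: Arden, 11–8.
Penrith vs Fairlea: Penrith is ranked higher on 8+5 = 13 ballots, Fairlea on 6. Penrith wins 13–6.
Only Arden has no losses; Arden is the Condorcet winner.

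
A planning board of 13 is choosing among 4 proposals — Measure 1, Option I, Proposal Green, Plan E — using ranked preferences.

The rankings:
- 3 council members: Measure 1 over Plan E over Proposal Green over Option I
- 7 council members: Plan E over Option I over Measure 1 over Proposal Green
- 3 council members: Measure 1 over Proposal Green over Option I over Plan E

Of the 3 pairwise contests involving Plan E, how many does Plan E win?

Plan E against each rival (13 council members):
Plan E vs Measure 1: Plan E, 7–6.
Plan E vs Option I: 3+7 = 10 for Plan E, 3 for Option I — Plan E by 10–3.
Plan E vs Proposal Green: 3+7 = 10 for Plan E, 3 for Proposal Green — Plan E by 10–3.
Plan E beats Measure 1, Option I, Proposal Green — 3 pairwise wins.

3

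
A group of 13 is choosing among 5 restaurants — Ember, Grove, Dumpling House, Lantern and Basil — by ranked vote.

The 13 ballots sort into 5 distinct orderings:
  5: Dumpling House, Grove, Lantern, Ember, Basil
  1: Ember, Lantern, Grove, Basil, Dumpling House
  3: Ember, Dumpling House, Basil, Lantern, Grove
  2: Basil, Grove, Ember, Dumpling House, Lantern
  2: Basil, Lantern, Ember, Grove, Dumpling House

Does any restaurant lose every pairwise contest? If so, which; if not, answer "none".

Pairwise majorities:
Ember vs Grove: Grove, 7–6.
Ember vs Dumpling House: Ember preferred on 1+3+2+2 = 8 ballots; Ember wins 8–5.
Ember–Lantern: Lantern 7–6.
Ember vs Basil: Ember wins 9–4.
Grove vs Dumpling House: 1+2+2 = 5 for Grove, 8 for Dumpling House — Dumpling House by 8–5.
Grove vs Lantern: Grove wins 7–6.
Grove vs Basil: Grove is ranked higher on 5+1 = 6 ballots, Basil on 7. Basil wins 7–6.
Dumpling House vs Lantern: 5+3+2 = 10 for Dumpling House, 3 for Lantern — Dumpling House by 10–3.
Dumpling House–Basil: Dumpling House 8–5.
Lantern vs Basil: Basil wins 7–6.
No restaurant is winless: Ember beats Dumpling House; Grove beats Ember; Dumpling House beats Grove; Lantern beats Ember; Basil beats Grove. There is no Condorcet loser.

none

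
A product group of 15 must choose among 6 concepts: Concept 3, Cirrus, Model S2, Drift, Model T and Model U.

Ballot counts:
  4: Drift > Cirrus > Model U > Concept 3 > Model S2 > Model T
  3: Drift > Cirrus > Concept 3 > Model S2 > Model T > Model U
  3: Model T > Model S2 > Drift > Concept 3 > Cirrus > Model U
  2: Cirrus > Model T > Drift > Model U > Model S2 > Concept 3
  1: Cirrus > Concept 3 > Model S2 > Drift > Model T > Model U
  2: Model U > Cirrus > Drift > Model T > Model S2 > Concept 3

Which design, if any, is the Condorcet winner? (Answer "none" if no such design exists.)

Drift

Head-to-head results (15 engineers):
Concept 3 vs Cirrus: Concept 3 is ranked higher on 3 ballots, Cirrus on 12. Cirrus wins 12–3.
Concept 3 vs Model S2: Concept 3 preferred on 4+3+1 = 8 ballots; Concept 3 wins 8–7.
Concept 3 vs Drift: Concept 3 preferred on 1 ballot; Drift wins 14–1.
Concept 3 vs Model T: 4+3+1 = 8 for Concept 3, 7 for Model T — Concept 3 by 8–7.
Concept 3 vs Model U: 7 to 8, Model U.
Cirrus vs Model S2: Cirrus preferred on 4+3+2+1+2 = 12 ballots; Cirrus wins 12–3.
Cirrus vs Drift: Cirrus is ranked higher on 2+1+2 = 5 ballots, Drift on 10. Drift wins 10–5.
Cirrus vs Model T: Cirrus is ranked higher on 4+3+2+1+2 = 12 ballots, Model T on 3. Cirrus wins 12–3.
Cirrus vs Model U: Cirrus is ranked higher on 4+3+3+2+1 = 13 ballots, Model U on 2. Cirrus wins 13–2.
Model S2 vs Drift: 3+1 = 4 for Model S2, 11 for Drift — Drift by 11–4.
Model S2 vs Model T: 8 to 7, Model S2.
Model S2 vs Model U: 7 to 8, Model U.
Drift vs Model T: 4+3+1+2 = 10 for Drift, 5 for Model T — Drift by 10–5.
Drift vs Model U: 13 to 2, Drift.
Model T vs Model U: 3+3+2+1 = 9 for Model T, 6 for Model U — Model T by 9–6.
Only Drift has no losses; Drift is the Condorcet winner.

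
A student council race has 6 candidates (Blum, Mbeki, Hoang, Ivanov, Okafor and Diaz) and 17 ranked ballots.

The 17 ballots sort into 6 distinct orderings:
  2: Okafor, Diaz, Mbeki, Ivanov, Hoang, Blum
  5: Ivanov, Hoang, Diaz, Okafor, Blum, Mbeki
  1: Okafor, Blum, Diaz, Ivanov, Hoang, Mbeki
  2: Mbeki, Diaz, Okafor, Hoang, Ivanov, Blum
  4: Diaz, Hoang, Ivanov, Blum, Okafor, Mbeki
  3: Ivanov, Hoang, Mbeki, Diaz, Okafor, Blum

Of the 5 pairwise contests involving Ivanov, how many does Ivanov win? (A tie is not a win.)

Ivanov against each rival (17 voters):
Ivanov–Blum: Ivanov 16–1.
Ivanov vs Mbeki: Ivanov preferred on 5+1+4+3 = 13 ballots; Ivanov wins 13–4.
Ivanov–Hoang: Ivanov 11–6.
Ivanov vs Okafor: Ivanov, 12–5.
Ivanov–Diaz: Diaz 9–8.
Ivanov beats Blum, Mbeki, Hoang, Okafor; loses to Diaz — 4 pairwise wins.

4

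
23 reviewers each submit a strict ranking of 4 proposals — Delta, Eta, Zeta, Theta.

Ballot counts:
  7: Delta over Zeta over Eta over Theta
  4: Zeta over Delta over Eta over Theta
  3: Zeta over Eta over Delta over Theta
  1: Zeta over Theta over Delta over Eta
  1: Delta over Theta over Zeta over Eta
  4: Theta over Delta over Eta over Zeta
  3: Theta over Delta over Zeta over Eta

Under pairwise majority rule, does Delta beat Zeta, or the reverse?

Delta

Ballots ranking Delta above Zeta: 7 + 1 + 4 + 3 = 15.
Ballots ranking Zeta above Delta: 23 − 15 = 8.
Delta wins the head-to-head 15–8.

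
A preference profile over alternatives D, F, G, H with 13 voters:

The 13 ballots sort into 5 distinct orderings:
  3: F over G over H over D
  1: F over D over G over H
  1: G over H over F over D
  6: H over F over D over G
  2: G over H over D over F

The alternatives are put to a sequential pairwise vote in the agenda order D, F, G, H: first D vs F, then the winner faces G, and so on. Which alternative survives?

H

Round 1: D vs F — 2–11, F advances.
Round 2: F vs G — 10–3, F advances.
Round 3: F vs H — 4–9, H advances.
H survives the agenda.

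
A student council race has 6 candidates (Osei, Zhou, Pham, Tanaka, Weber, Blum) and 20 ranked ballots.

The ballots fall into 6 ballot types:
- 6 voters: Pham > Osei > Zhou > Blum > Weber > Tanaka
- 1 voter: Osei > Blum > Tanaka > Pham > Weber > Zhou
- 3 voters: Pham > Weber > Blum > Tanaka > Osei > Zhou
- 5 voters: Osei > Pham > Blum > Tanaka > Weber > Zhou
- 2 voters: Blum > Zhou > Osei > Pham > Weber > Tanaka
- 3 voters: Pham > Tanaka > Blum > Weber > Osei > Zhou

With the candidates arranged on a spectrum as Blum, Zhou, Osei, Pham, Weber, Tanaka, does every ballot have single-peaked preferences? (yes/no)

Axis positions: Blum=1, Zhou=2, Osei=3, Pham=4, Weber=5, Tanaka=6.
Ballot type 1 (peak Pham at position 4): ranking walks positions 4-3-2-1-5-6, expanding outward from the peak — single-peaked.
Ballot type 2: ranking walks positions 3-1-6-4-5-2; Blum is ranked above Zhou even though Zhou lies between Blum and the peak Osei on the axis — preferences dip and rise again. Not single-peaked.
Ballot type 3: ranking walks positions 4-5-1-6-3-2; Blum is ranked above Osei even though Osei lies between Blum and the peak Pham on the axis — preferences dip and rise again. Not single-peaked.
Ballot type 4: ranking walks positions 3-4-1-6-5-2; Blum is ranked above Zhou even though Zhou lies between Blum and the peak Osei on the axis — preferences dip and rise again. Not single-peaked.
Ballot type 5 (peak Blum at position 1): ranking walks positions 1-2-3-4-5-6, expanding outward from the peak — single-peaked.
Ballot type 6: ranking walks positions 4-6-1-5-3-2; Tanaka is ranked above Weber even though Weber lies between Tanaka and the peak Pham on the axis — preferences dip and rise again. Not single-peaked.
Ballot type 2 violates single-peakedness, so the profile is not single-peaked on this axis.

no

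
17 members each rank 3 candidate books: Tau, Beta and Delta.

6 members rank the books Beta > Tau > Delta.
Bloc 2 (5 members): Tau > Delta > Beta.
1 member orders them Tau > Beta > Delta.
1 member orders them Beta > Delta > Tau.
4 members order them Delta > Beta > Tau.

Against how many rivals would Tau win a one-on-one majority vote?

Tau against each rival (17 members):
Tau vs Beta: Tau preferred on 5+1 = 6 ballots; Beta wins 11–6.
Tau vs Delta: Tau preferred on 6+5+1 = 12 ballots; Tau wins 12–5.
Tau beats Delta; loses to Beta — 1 pairwise win.

1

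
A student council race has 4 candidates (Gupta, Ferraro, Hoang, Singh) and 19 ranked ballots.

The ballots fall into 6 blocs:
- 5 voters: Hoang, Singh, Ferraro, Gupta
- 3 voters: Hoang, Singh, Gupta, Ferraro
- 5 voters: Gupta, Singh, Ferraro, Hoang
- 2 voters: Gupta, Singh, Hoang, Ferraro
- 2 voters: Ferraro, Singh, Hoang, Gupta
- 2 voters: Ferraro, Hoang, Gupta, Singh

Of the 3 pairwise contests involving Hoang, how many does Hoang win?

3

Hoang against each rival (19 voters):
Hoang–Gupta: Hoang 12–7.
Hoang vs Ferraro: Hoang, 10–9.
Hoang vs Singh: 5+3+2 = 10 for Hoang, 9 for Singh — Hoang by 10–9.
Hoang beats Gupta, Ferraro, Singh — 3 pairwise wins.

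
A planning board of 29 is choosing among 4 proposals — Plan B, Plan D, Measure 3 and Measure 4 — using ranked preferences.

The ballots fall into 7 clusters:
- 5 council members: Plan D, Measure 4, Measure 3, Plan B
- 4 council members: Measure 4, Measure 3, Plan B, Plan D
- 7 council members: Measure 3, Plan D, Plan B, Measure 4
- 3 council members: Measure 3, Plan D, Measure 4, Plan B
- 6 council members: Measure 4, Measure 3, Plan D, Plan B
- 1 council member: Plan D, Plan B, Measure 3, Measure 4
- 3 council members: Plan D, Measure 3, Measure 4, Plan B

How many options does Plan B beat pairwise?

Plan B against each rival (29 council members):
Plan B vs Plan D: Plan D, 25–4.
Plan B vs Measure 3: 1 for Plan B, 28 for Measure 3 — Measure 3 by 28–1.
Plan B vs Measure 4: Measure 4, 21–8.
Plan B beats no one; loses to Plan D, Measure 3, Measure 4 — 0 pairwise wins.

0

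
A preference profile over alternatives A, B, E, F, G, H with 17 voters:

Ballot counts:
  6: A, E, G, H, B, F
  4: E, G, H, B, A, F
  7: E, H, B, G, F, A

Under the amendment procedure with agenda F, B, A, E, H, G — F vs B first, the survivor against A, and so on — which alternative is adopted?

Round 1: F vs B — 0–17, B advances.
Round 2: B vs A — 11–6, B advances.
Round 3: B vs E — 0–17, E advances.
Round 4: E vs H — 17–0, E advances.
Round 5: E vs G — 17–0, E advances.
E survives the agenda.

E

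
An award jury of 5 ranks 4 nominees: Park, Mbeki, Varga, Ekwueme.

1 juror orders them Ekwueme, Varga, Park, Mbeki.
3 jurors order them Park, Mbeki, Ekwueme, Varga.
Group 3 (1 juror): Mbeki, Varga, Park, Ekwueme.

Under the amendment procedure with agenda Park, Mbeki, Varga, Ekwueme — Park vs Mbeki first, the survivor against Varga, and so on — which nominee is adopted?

Round 1: Park vs Mbeki — 4–1, Park advances.
Round 2: Park vs Varga — 3–2, Park advances.
Round 3: Park vs Ekwueme — 4–1, Park advances.
Park survives the agenda.

Park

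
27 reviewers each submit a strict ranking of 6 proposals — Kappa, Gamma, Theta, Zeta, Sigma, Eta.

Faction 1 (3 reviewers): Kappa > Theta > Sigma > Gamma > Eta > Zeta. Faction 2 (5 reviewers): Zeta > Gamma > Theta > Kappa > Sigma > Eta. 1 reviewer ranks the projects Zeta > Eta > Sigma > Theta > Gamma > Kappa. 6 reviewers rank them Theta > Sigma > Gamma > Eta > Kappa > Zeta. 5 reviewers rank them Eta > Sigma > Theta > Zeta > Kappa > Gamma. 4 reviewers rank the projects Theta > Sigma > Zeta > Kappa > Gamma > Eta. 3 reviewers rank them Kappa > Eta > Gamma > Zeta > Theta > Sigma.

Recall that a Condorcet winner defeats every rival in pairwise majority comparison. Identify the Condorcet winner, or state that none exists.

Theta

Head-to-head results (27 reviewers):
Kappa–Gamma: Kappa 15–12.
Kappa–Theta: Theta 21–6.
Kappa vs Zeta: Kappa is ranked higher on 3+6+3 = 12 ballots, Zeta on 15. Zeta wins 15–12.
Kappa–Sigma: Sigma 16–11.
Kappa–Eta: Kappa 15–12.
Gamma vs Theta: Gamma is ranked higher on 5+3 = 8 ballots, Theta on 19. Theta wins 19–8.
Gamma vs Zeta: Zeta, 15–12.
Gamma vs Sigma: 5+3 = 8 for Gamma, 19 for Sigma — Sigma by 19–8.
Gamma vs Eta: 18 to 9, Gamma.
Theta vs Zeta: 3+6+5+4 = 18 for Theta, 9 for Zeta — Theta by 18–9.
Theta vs Sigma: Theta preferred on 3+5+6+4+3 = 21 ballots; Theta wins 21–6.
Theta vs Eta: Theta preferred on 3+5+6+4 = 18 ballots; Theta wins 18–9.
Zeta vs Sigma: 9 to 18, Sigma.
Zeta vs Eta: 5+1+4 = 10 for Zeta, 17 for Eta — Eta by 17–10.
Sigma vs Eta: 18 to 9, Sigma.
Theta wins every pairwise contest, so Theta is the Condorcet winner.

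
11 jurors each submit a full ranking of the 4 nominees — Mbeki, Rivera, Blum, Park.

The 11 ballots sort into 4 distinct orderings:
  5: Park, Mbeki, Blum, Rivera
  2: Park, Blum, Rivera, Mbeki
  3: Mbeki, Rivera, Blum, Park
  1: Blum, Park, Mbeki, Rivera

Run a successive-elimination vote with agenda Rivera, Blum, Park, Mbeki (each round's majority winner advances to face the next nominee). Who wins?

Park

Round 1: Rivera vs Blum — 3–8, Blum advances.
Round 2: Blum vs Park — 4–7, Park advances.
Round 3: Park vs Mbeki — 8–3, Park advances.
Park survives the agenda.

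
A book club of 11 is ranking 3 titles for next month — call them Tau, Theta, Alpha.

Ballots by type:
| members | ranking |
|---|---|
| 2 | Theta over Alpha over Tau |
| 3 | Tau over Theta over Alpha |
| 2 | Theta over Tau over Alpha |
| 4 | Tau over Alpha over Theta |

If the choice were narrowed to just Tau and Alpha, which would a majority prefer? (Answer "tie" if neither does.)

Tau

Ballots ranking Tau above Alpha: 3 + 2 + 4 = 9.
Ballots ranking Alpha above Tau: 11 − 9 = 2.
Tau wins the head-to-head 9–2.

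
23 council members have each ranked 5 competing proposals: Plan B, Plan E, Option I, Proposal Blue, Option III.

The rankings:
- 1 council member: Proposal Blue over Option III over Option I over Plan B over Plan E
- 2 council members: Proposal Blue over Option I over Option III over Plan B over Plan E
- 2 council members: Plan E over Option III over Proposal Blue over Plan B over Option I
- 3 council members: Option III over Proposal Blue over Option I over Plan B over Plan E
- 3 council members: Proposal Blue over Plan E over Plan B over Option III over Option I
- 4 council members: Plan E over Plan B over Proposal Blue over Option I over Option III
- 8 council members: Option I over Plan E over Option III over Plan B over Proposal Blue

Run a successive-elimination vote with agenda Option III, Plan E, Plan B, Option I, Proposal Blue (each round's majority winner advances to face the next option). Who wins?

Round 1: Option III vs Plan E — 6–17, Plan E advances.
Round 2: Plan E vs Plan B — 17–6, Plan E advances.
Round 3: Plan E vs Option I — 9–14, Option I advances.
Round 4: Option I vs Proposal Blue — 8–15, Proposal Blue advances.
The agenda winner is Proposal Blue.

Proposal Blue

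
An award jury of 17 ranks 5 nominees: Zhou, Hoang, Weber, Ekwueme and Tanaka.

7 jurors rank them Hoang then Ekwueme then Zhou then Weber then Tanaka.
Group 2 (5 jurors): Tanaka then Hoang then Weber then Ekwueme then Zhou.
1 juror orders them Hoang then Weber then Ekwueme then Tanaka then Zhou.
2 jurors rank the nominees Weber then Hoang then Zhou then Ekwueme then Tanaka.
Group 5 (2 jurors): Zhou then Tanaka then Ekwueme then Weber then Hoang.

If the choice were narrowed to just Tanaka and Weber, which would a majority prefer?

Ballots ranking Tanaka above Weber: 5 + 2 = 7.
Ballots ranking Weber above Tanaka: 17 − 7 = 10.
Weber wins the head-to-head 10–7.

Weber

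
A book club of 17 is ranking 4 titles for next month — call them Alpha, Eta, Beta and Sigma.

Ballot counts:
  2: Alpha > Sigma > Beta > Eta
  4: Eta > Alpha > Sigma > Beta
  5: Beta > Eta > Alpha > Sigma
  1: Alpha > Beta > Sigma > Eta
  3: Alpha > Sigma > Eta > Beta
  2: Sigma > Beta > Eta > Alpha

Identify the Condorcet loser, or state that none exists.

Head-to-head results (17 members):
Alpha vs Eta: Alpha preferred on 2+1+3 = 6 ballots; Eta wins 11–6.
Alpha vs Beta: Alpha wins 10–7.
Alpha vs Sigma: 15 to 2, Alpha.
Eta vs Beta: Beta, 10–7.
Eta vs Sigma: 9 to 8, Eta.
Beta vs Sigma: Sigma, 11–6.
Every book wins at least one matchup (Alpha beats Beta; Eta beats Alpha; Beta beats Eta; Sigma beats Beta), so there is no Condorcet loser.

none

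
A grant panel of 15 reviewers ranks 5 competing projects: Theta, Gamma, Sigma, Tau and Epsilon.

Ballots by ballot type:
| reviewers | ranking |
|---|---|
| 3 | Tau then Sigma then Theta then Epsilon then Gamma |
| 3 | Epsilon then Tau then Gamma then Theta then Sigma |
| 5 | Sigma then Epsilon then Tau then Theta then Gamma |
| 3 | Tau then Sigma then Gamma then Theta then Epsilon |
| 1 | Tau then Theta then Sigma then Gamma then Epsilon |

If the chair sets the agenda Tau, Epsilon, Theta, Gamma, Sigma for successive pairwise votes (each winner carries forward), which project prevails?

Round 1: Tau vs Epsilon — 7–8, Epsilon advances.
Round 2: Epsilon vs Theta — 8–7, Epsilon advances.
Round 3: Epsilon vs Gamma — 11–4, Epsilon advances.
Round 4: Epsilon vs Sigma — 3–12, Sigma advances.
The agenda winner is Sigma.

Sigma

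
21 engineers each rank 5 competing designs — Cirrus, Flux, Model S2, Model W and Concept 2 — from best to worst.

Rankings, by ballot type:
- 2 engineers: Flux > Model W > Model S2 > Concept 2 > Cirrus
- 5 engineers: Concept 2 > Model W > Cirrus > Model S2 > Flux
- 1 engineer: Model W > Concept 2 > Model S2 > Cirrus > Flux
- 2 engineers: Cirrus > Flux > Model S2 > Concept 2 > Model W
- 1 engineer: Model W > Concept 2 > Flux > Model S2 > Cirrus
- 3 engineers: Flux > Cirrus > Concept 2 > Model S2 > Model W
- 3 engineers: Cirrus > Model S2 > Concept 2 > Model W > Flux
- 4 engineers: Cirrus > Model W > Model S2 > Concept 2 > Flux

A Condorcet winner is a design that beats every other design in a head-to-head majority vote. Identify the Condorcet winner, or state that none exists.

Check each pair by majority over 21 ballots:
Cirrus vs Flux: Cirrus wins 15–6.
Cirrus vs Model S2: Cirrus wins 17–4.
Cirrus vs Model W: Cirrus preferred on 2+3+3+4 = 12 ballots; Cirrus wins 12–9.
Cirrus vs Concept 2: Cirrus is ranked higher on 2+3+3+4 = 12 ballots, Concept 2 on 9. Cirrus wins 12–9.
Flux vs Model S2: Flux preferred on 2+2+1+3 = 8 ballots; Model S2 wins 13–8.
Flux vs Model W: 2+2+3 = 7 for Flux, 14 for Model W — Model W by 14–7.
Flux vs Concept 2: 2+2+3 = 7 for Flux, 14 for Concept 2 — Concept 2 by 14–7.
Model S2–Model W: Model W 13–8.
Model S2–Concept 2: Model S2 11–10.
Model W–Concept 2: Concept 2 13–8.
Cirrus wins every pairwise contest, so Cirrus is the Condorcet winner.

Cirrus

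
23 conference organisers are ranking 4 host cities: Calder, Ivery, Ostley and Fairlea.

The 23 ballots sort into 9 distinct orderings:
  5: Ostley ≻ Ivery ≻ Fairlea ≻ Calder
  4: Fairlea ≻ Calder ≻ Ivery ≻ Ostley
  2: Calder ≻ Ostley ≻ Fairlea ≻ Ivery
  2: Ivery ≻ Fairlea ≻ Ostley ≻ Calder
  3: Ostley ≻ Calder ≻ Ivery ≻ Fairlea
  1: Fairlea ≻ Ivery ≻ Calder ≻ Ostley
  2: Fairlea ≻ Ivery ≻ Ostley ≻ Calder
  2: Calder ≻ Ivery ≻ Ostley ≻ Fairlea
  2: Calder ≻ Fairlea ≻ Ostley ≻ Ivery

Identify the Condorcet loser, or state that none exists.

none

Head-to-head results (23 organisers):
Calder vs Ivery: 4+2+3+2+2 = 13 for Calder, 10 for Ivery — Calder by 13–10.
Calder vs Ostley: Ostley, 12–11.
Calder vs Fairlea: Fairlea, 14–9.
Ivery vs Ostley: Ivery is ranked higher on 4+2+1+2+2 = 11 ballots, Ostley on 12. Ostley wins 12–11.
Ivery vs Fairlea: 5+2+3+2 = 12 for Ivery, 11 for Fairlea — Ivery by 12–11.
Ostley vs Fairlea: Ostley wins 12–11.
Each city has at least one pairwise win (Calder beats Ivery; Ivery beats Fairlea; Ostley beats Calder; Fairlea beats Calder) — no Condorcet loser.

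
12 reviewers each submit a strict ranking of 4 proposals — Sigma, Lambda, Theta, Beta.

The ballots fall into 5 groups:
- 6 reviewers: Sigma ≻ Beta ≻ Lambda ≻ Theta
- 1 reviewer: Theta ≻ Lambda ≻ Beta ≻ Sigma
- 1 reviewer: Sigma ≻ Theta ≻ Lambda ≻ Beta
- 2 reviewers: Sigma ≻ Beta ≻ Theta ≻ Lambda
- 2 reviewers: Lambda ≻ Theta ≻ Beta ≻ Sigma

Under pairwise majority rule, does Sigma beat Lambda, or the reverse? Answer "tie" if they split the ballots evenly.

Sigma

Ballots ranking Sigma above Lambda: 6 + 1 + 2 = 9.
Ballots ranking Lambda above Sigma: 12 − 9 = 3.
Sigma wins the head-to-head 9–3.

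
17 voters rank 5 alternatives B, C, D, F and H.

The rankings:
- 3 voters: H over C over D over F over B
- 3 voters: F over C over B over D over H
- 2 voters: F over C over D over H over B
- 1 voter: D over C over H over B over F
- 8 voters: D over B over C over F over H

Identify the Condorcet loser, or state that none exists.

Head-to-head results (17 voters):
B vs C: B preferred on 8 ballots; C wins 9–8.
B vs D: B is ranked higher on 3 ballots, D on 14. D wins 14–3.
B vs F: B wins 9–8.
B vs H: B is ranked higher on 3+8 = 11 ballots, H on 6. B wins 11–6.
C–D: D 9–8.
C vs F: C is ranked higher on 3+1+8 = 12 ballots, F on 5. C wins 12–5.
C vs H: C, 14–3.
D–F: D 12–5.
D–H: D 14–3.
F–H: F 13–4.
H loses to every other alternative — it is the Condorcet loser.

H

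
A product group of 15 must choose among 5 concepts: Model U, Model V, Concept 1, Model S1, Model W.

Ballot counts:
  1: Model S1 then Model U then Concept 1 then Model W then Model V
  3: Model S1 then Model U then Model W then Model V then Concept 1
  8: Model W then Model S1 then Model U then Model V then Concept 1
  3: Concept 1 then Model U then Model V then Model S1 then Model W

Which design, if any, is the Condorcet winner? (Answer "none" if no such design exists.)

Model W

Pairwise majorities:
Model U vs Model V: Model U wins 15–0.
Model U–Concept 1: Model U 12–3.
Model U–Model S1: Model S1 12–3.
Model U vs Model W: Model W, 8–7.
Model V vs Concept 1: Model V wins 11–4.
Model V vs Model S1: Model S1 wins 12–3.
Model V vs Model W: Model W, 12–3.
Concept 1 vs Model S1: Model S1, 12–3.
Concept 1 vs Model W: Model W wins 11–4.
Model S1 vs Model W: Model W, 8–7.
Model W wins every pairwise contest, so Model W is the Condorcet winner.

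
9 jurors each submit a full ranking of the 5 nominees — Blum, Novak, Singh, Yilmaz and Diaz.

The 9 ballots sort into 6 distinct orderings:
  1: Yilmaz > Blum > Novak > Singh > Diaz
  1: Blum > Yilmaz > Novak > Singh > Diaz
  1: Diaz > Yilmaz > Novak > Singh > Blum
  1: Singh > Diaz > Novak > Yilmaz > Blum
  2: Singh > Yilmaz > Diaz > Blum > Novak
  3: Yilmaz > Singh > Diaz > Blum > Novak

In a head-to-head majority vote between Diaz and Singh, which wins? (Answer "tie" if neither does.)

Ballots ranking Diaz above Singh: 1.
Ballots ranking Singh above Diaz: 9 − 1 = 8.
Singh wins the head-to-head 8–1.

Singh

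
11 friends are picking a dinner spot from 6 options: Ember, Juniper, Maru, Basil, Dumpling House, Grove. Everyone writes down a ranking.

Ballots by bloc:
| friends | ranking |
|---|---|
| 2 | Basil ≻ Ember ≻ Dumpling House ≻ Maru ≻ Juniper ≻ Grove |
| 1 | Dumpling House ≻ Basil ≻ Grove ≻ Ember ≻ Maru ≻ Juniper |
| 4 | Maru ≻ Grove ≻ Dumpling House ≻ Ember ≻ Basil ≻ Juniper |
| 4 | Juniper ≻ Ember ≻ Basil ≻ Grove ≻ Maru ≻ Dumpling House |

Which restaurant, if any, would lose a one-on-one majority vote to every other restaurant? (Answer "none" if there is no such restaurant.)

none

Head-to-head results (11 friends):
Ember vs Juniper: Ember wins 7–4.
Ember vs Maru: 7 to 4, Ember.
Ember vs Basil: Ember wins 8–3.
Ember vs Dumpling House: Ember wins 6–5.
Ember vs Grove: 2+4 = 6 for Ember, 5 for Grove — Ember by 6–5.
Juniper vs Maru: 4 to 7, Maru.
Juniper–Basil: Basil 7–4.
Juniper vs Dumpling House: Dumpling House, 7–4.
Juniper vs Grove: Juniper, 6–5.
Maru–Basil: Basil 7–4.
Maru–Dumpling House: Maru 8–3.
Maru vs Grove: Maru is ranked higher on 2+4 = 6 ballots, Grove on 5. Maru wins 6–5.
Basil–Dumpling House: Basil 6–5.
Basil–Grove: Basil 7–4.
Dumpling House vs Grove: 2+1 = 3 for Dumpling House, 8 for Grove — Grove by 8–3.
No restaurant is winless: Ember beats Juniper; Juniper beats Grove; Maru beats Juniper; Basil beats Juniper; Dumpling House beats Juniper; Grove beats Dumpling House. There is no Condorcet loser.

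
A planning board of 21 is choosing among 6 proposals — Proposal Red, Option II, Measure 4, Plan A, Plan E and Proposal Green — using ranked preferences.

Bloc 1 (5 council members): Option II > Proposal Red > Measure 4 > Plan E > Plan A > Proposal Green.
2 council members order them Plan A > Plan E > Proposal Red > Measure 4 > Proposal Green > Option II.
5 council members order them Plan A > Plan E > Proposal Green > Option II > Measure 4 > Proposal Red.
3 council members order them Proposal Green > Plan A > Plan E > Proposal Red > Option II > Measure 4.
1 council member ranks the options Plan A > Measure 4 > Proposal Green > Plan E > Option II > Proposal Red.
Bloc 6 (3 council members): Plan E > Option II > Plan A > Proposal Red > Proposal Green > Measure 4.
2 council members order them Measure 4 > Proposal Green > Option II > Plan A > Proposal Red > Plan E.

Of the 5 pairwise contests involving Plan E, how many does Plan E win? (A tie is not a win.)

Plan E against each rival (21 council members):
Plan E vs Proposal Red: Plan E, 14–7.
Plan E vs Option II: Plan E wins 14–7.
Plan E vs Measure 4: Plan E wins 13–8.
Plan E vs Plan A: 5+3 = 8 for Plan E, 13 for Plan A — Plan A by 13–8.
Plan E–Proposal Green: Plan E 15–6.
Plan E beats Proposal Red, Option II, Measure 4, Proposal Green; loses to Plan A — 4 pairwise wins.

4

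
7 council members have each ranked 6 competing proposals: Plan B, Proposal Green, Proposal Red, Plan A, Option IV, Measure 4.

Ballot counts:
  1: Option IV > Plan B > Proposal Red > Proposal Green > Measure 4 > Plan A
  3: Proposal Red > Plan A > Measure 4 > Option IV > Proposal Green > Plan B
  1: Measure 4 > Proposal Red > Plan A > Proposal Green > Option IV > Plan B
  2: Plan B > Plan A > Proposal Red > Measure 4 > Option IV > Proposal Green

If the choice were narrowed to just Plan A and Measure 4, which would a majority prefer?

Plan A

Ballots ranking Plan A above Measure 4: 3 + 2 = 5.
Ballots ranking Measure 4 above Plan A: 7 − 5 = 2.
Plan A wins the head-to-head 5–2.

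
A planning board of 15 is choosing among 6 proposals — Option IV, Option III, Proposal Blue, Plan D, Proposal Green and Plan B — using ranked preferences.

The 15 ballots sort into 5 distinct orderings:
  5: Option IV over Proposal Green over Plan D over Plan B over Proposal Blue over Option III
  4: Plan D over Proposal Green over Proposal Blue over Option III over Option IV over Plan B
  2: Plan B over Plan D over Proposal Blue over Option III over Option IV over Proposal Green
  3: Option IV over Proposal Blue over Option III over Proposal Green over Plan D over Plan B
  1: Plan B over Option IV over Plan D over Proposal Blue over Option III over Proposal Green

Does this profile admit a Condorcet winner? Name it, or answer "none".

Option IV

Pairwise majorities:
Option IV vs Option III: 5+3+1 = 9 for Option IV, 6 for Option III — Option IV by 9–6.
Option IV vs Proposal Blue: Option IV preferred on 5+3+1 = 9 ballots; Option IV wins 9–6.
Option IV vs Plan D: 9 to 6, Option IV.
Option IV vs Proposal Green: Option IV is ranked higher on 5+2+3+1 = 11 ballots, Proposal Green on 4. Option IV wins 11–4.
Option IV vs Plan B: Option IV preferred on 5+4+3 = 12 ballots; Option IV wins 12–3.
Option III vs Proposal Blue: 0 for Option III, 15 for Proposal Blue — Proposal Blue by 15–0.
Option III vs Plan D: 3 to 12, Plan D.
Option III vs Proposal Green: Option III preferred on 2+3+1 = 6 ballots; Proposal Green wins 9–6.
Option III vs Plan B: Option III is ranked higher on 4+3 = 7 ballots, Plan B on 8. Plan B wins 8–7.
Proposal Blue vs Plan D: Proposal Blue is ranked higher on 3 ballots, Plan D on 12. Plan D wins 12–3.
Proposal Blue vs Proposal Green: Proposal Blue preferred on 2+3+1 = 6 ballots; Proposal Green wins 9–6.
Proposal Blue vs Plan B: 4+3 = 7 for Proposal Blue, 8 for Plan B — Plan B by 8–7.
Plan D vs Proposal Green: Plan D is ranked higher on 4+2+1 = 7 ballots, Proposal Green on 8. Proposal Green wins 8–7.
Plan D vs Plan B: 5+4+3 = 12 for Plan D, 3 for Plan B — Plan D by 12–3.
Proposal Green vs Plan B: 5+4+3 = 12 for Proposal Green, 3 for Plan B — Proposal Green by 12–3.
Option IV wins every pairwise contest, so Option IV is the Condorcet winner.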